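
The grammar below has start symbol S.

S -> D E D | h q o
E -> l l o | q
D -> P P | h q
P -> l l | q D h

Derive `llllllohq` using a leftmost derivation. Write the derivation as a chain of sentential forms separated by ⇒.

S ⇒ DED   [S -> D E D]
DED ⇒ PPED   [D -> P P]
PPED ⇒ llPED   [P -> l l]
llPED ⇒ llllED   [P -> l l]
llllED ⇒ lllllloD   [E -> l l o]
lllllloD ⇒ llllllohq   [D -> h q]

S ⇒ DED ⇒ PPED ⇒ llPED ⇒ llllED ⇒ lllllloD ⇒ llllllohq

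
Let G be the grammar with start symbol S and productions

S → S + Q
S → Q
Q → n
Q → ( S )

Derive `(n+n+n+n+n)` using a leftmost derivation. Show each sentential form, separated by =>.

S => Q => (S) => (S+Q) => (S+Q+Q) => (S+Q+Q+Q) => (S+Q+Q+Q+Q) => (Q+Q+Q+Q+Q) => (n+Q+Q+Q+Q) => (n+n+Q+Q+Q) => (n+n+n+Q+Q) => (n+n+n+n+Q) => (n+n+n+n+n)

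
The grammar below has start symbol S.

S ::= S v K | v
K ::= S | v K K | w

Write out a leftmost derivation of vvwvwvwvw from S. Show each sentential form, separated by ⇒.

S ⇒ SvK ⇒ SvKvK ⇒ SvKvKvK ⇒ SvKvKvKvK ⇒ vvKvKvKvK ⇒ vvwvKvKvK ⇒ vvwvwvKvK ⇒ vvwvwvwvK ⇒ vvwvwvwvw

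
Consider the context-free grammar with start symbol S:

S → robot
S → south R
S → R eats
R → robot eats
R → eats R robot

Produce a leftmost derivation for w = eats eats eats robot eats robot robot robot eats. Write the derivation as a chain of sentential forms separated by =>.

S => R eats => eats R robot eats => eats eats R robot robot eats => eats eats eats R robot robot robot eats => eats eats eats robot eats robot robot robot eats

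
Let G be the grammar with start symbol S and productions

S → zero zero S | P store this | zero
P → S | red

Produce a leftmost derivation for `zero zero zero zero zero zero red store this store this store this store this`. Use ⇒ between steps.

S ⇒ zero zero S ⇒ zero zero P store this ⇒ zero zero S store this ⇒ zero zero zero zero S store this ⇒ zero zero zero zero P store this store this ⇒ zero zero zero zero S store this store this ⇒ zero zero zero zero zero zero S store this store this ⇒ zero zero zero zero zero zero P store this store this store this ⇒ zero zero zero zero zero zero S store this store this store this ⇒ zero zero zero zero zero zero P store this store this store this store this ⇒ zero zero zero zero zero zero red store this store this store this store this

S ⇒ zero zero S   [S → zero zero S]
zero zero S ⇒ zero zero P store this   [S → P store this]
zero zero P store this ⇒ zero zero S store this   [P → S]
zero zero S store this ⇒ zero zero zero zero S store this   [S → zero zero S]
zero zero zero zero S store this ⇒ zero zero zero zero P store this store this   [S → P store this]
zero zero zero zero P store this store this ⇒ zero zero zero zero S store this store this   [P → S]
zero zero zero zero S store this store this ⇒ zero zero zero zero zero zero S store this store this   [S → zero zero S]
zero zero zero zero zero zero S store this store this ⇒ zero zero zero zero zero zero P store this store this store this   [S → P store this]
zero zero zero zero zero zero P store this store this store this ⇒ zero zero zero zero zero zero S store this store this store this   [P → S]
zero zero zero zero zero zero S store this store this store this ⇒ zero zero zero zero zero zero P store this store this store this store this   [S → P store this]
zero zero zero zero zero zero P store this store this store this store this ⇒ zero zero zero zero zero zero red store this store this store this store this   [P → red]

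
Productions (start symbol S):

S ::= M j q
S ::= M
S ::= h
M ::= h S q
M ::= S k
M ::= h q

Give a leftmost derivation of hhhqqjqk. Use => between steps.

S=>M=>Sk=>Mjqk=>hSqjqk=>hMqjqk=>hhSqqjqk=>hhhqqjqk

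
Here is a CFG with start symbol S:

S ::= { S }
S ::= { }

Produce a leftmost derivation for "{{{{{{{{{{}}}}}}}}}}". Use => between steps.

S=>{S}=>{{S}}=>{{{S}}}=>{{{{S}}}}=>{{{{{S}}}}}=>{{{{{{S}}}}}}=>{{{{{{{S}}}}}}}=>{{{{{{{{S}}}}}}}}=>{{{{{{{{{S}}}}}}}}}=>{{{{{{{{{{}}}}}}}}}}

S => {S}   [S ::= { S }]
{S} => {{S}}   [S ::= { S }]
{{S}} => {{{S}}}   [S ::= { S }]
{{{S}}} => {{{{S}}}}   [S ::= { S }]
{{{{S}}}} => {{{{{S}}}}}   [S ::= { S }]
{{{{{S}}}}} => {{{{{{S}}}}}}   [S ::= { S }]
{{{{{{S}}}}}} => {{{{{{{S}}}}}}}   [S ::= { S }]
{{{{{{{S}}}}}}} => {{{{{{{{S}}}}}}}}   [S ::= { S }]
{{{{{{{{S}}}}}}}} => {{{{{{{{{S}}}}}}}}}   [S ::= { S }]
{{{{{{{{{S}}}}}}}}} => {{{{{{{{{{}}}}}}}}}}   [S ::= { }]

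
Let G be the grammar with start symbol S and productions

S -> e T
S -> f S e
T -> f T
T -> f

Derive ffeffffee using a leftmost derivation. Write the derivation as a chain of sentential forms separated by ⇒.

S ⇒ fSe   [S -> f S e]
fSe ⇒ ffSee   [S -> f S e]
ffSee ⇒ ffeTee   [S -> e T]
ffeTee ⇒ ffefTee   [T -> f T]
ffefTee ⇒ ffeffTee   [T -> f T]
ffeffTee ⇒ ffefffTee   [T -> f T]
ffefffTee ⇒ ffeffffee   [T -> f]

S ⇒ fSe ⇒ ffSee ⇒ ffeTee ⇒ ffefTee ⇒ ffeffTee ⇒ ffefffTee ⇒ ffeffffee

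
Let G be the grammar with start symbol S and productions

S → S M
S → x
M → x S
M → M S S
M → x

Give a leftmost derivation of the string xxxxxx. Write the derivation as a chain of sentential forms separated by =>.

S => SM   [S → S M]
SM => SMM   [S → S M]
SMM => xMM   [S → x]
xMM => xxSM   [M → x S]
xxSM => xxSMM   [S → S M]
xxSMM => xxSMMM   [S → S M]
xxSMMM => xxxMMM   [S → x]
xxxMMM => xxxxMM   [M → x]
xxxxMM => xxxxxM   [M → x]
xxxxxM => xxxxxx   [M → x]

S => SM => SMM => xMM => xxSM => xxSMM => xxSMMM => xxxMMM => xxxxMM => xxxxxM => xxxxxx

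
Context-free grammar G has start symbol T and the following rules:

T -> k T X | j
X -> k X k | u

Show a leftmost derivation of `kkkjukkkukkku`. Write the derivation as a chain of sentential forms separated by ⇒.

T ⇒ kTX   [T -> k T X]
kTX ⇒ kkTXX   [T -> k T X]
kkTXX ⇒ kkkTXXX   [T -> k T X]
kkkTXXX ⇒ kkkjXXX   [T -> j]
kkkjXXX ⇒ kkkjuXX   [X -> u]
kkkjuXX ⇒ kkkjukXkX   [X -> k X k]
kkkjukXkX ⇒ kkkjukkXkkX   [X -> k X k]
kkkjukkXkkX ⇒ kkkjukkkXkkkX   [X -> k X k]
kkkjukkkXkkkX ⇒ kkkjukkkukkkX   [X -> u]
kkkjukkkukkkX ⇒ kkkjukkkukkku   [X -> u]

T⇒kTX⇒kkTXX⇒kkkTXXX⇒kkkjXXX⇒kkkjuXX⇒kkkjukXkX⇒kkkjukkXkkX⇒kkkjukkkXkkkX⇒kkkjukkkukkkX⇒kkkjukkkukkku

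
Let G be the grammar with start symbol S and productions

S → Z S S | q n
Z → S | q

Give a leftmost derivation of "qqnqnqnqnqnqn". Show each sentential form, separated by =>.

S=>ZSS=>qSS=>qZSSS=>qSSSS=>qqnSSS=>qqnZSSSS=>qqnSSSSS=>qqnqnSSSS=>qqnqnqnSSS=>qqnqnqnqnSS=>qqnqnqnqnqnS=>qqnqnqnqnqnqn

S => ZSS   [S → Z S S]
ZSS => qSS   [Z → q]
qSS => qZSSS   [S → Z S S]
qZSSS => qSSSS   [Z → S]
qSSSS => qqnSSS   [S → q n]
qqnSSS => qqnZSSSS   [S → Z S S]
qqnZSSSS => qqnSSSSS   [Z → S]
qqnSSSSS => qqnqnSSSS   [S → q n]
qqnqnSSSS => qqnqnqnSSS   [S → q n]
qqnqnqnSSS => qqnqnqnqnSS   [S → q n]
qqnqnqnqnSS => qqnqnqnqnqnS   [S → q n]
qqnqnqnqnqnS => qqnqnqnqnqnqn   [S → q n]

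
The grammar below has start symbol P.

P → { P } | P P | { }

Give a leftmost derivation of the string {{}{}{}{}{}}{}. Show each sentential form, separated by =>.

P => PP   [P → P P]
PP => {P}P   [P → { P }]
{P}P => {PP}P   [P → P P]
{PP}P => {PPP}P   [P → P P]
{PPP}P => {PPPP}P   [P → P P]
{PPPP}P => {PPPPP}P   [P → P P]
{PPPPP}P => {{}PPPP}P   [P → { }]
{{}PPPP}P => {{}{}PPP}P   [P → { }]
{{}{}PPP}P => {{}{}{}PP}P   [P → { }]
{{}{}{}PP}P => {{}{}{}{}P}P   [P → { }]
{{}{}{}{}P}P => {{}{}{}{}{}}P   [P → { }]
{{}{}{}{}{}}P => {{}{}{}{}{}}{}   [P → { }]

P=>PP=>{P}P=>{PP}P=>{PPP}P=>{PPPP}P=>{PPPPP}P=>{{}PPPP}P=>{{}{}PPP}P=>{{}{}{}PP}P=>{{}{}{}{}P}P=>{{}{}{}{}{}}P=>{{}{}{}{}{}}{}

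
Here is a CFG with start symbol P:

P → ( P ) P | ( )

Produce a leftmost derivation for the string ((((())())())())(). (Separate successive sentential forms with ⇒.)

P ⇒ (P)P ⇒ ((P)P)P ⇒ (((P)P)P)P ⇒ ((((P)P)P)P)P ⇒ ((((())P)P)P)P ⇒ ((((())())P)P)P ⇒ ((((())())())P)P ⇒ ((((())())())())P ⇒ ((((())())())())()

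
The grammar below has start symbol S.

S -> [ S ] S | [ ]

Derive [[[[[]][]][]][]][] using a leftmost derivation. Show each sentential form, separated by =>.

S => [S]S   [S -> [ S ] S]
[S]S => [[S]S]S   [S -> [ S ] S]
[[S]S]S => [[[S]S]S]S   [S -> [ S ] S]
[[[S]S]S]S => [[[[S]S]S]S]S   [S -> [ S ] S]
[[[[S]S]S]S]S => [[[[[]]S]S]S]S   [S -> [ ]]
[[[[[]]S]S]S]S => [[[[[]][]]S]S]S   [S -> [ ]]
[[[[[]][]]S]S]S => [[[[[]][]][]]S]S   [S -> [ ]]
[[[[[]][]][]]S]S => [[[[[]][]][]][]]S   [S -> [ ]]
[[[[[]][]][]][]]S => [[[[[]][]][]][]][]   [S -> [ ]]

S => [S]S => [[S]S]S => [[[S]S]S]S => [[[[S]S]S]S]S => [[[[[]]S]S]S]S => [[[[[]][]]S]S]S => [[[[[]][]][]]S]S => [[[[[]][]][]][]]S => [[[[[]][]][]][]][]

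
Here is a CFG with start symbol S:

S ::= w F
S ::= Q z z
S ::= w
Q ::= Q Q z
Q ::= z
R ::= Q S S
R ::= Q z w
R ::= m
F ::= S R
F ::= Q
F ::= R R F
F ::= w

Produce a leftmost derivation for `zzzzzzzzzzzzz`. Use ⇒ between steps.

S ⇒ Qzz ⇒ QQzzz ⇒ QQzQzzz ⇒ zQzQzzz ⇒ zQQzzQzzz ⇒ zQQzQzzQzzz ⇒ zQQzQzQzzQzzz ⇒ zzQzQzQzzQzzz ⇒ zzzzQzQzzQzzz ⇒ zzzzzzQzzQzzz ⇒ zzzzzzzzzQzzz ⇒ zzzzzzzzzzzzz

S ⇒ Qzz   [S ::= Q z z]
Qzz ⇒ QQzzz   [Q ::= Q Q z]
QQzzz ⇒ QQzQzzz   [Q ::= Q Q z]
QQzQzzz ⇒ zQzQzzz   [Q ::= z]
zQzQzzz ⇒ zQQzzQzzz   [Q ::= Q Q z]
zQQzzQzzz ⇒ zQQzQzzQzzz   [Q ::= Q Q z]
zQQzQzzQzzz ⇒ zQQzQzQzzQzzz   [Q ::= Q Q z]
zQQzQzQzzQzzz ⇒ zzQzQzQzzQzzz   [Q ::= z]
zzQzQzQzzQzzz ⇒ zzzzQzQzzQzzz   [Q ::= z]
zzzzQzQzzQzzz ⇒ zzzzzzQzzQzzz   [Q ::= z]
zzzzzzQzzQzzz ⇒ zzzzzzzzzQzzz   [Q ::= z]
zzzzzzzzzQzzz ⇒ zzzzzzzzzzzzz   [Q ::= z]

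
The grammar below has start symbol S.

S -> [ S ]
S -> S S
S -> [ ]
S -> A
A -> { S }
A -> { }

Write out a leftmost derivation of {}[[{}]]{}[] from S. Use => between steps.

S => SS => SSS => SSSS => ASSS => {}SSS => {}[S]SS => {}[[S]]SS => {}[[A]]SS => {}[[{}]]SS => {}[[{}]]AS => {}[[{}]]{}S => {}[[{}]]{}[]

S => SS   [S -> S S]
SS => SSS   [S -> S S]
SSS => SSSS   [S -> S S]
SSSS => ASSS   [S -> A]
ASSS => {}SSS   [A -> { }]
{}SSS => {}[S]SS   [S -> [ S ]]
{}[S]SS => {}[[S]]SS   [S -> [ S ]]
{}[[S]]SS => {}[[A]]SS   [S -> A]
{}[[A]]SS => {}[[{}]]SS   [A -> { }]
{}[[{}]]SS => {}[[{}]]AS   [S -> A]
{}[[{}]]AS => {}[[{}]]{}S   [A -> { }]
{}[[{}]]{}S => {}[[{}]]{}[]   [S -> [ ]]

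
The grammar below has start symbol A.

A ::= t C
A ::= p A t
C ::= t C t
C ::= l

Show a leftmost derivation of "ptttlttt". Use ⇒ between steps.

A ⇒ pAt ⇒ ptCt ⇒ pttCtt ⇒ ptttCttt ⇒ ptttlttt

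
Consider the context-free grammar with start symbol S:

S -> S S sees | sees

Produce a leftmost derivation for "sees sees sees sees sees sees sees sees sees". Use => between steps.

S => S S sees => S S sees S sees => S S sees S sees S sees => S S sees S sees S sees S sees => sees S sees S sees S sees S sees => sees sees sees S sees S sees S sees => sees sees sees sees sees S sees S sees => sees sees sees sees sees sees sees S sees => sees sees sees sees sees sees sees sees sees

S => S S sees   [S -> S S sees]
S S sees => S S sees S sees   [S -> S S sees]
S S sees S sees => S S sees S sees S sees   [S -> S S sees]
S S sees S sees S sees => S S sees S sees S sees S sees   [S -> S S sees]
S S sees S sees S sees S sees => sees S sees S sees S sees S sees   [S -> sees]
sees S sees S sees S sees S sees => sees sees sees S sees S sees S sees   [S -> sees]
sees sees sees S sees S sees S sees => sees sees sees sees sees S sees S sees   [S -> sees]
sees sees sees sees sees S sees S sees => sees sees sees sees sees sees sees S sees   [S -> sees]
sees sees sees sees sees sees sees S sees => sees sees sees sees sees sees sees sees sees   [S -> sees]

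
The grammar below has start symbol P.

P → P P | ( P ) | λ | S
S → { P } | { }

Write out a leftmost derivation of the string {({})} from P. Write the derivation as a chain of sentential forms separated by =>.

P => S => {P} => {PP} => {PPP} => {(P)PP} => {(S)PP} => {({})PP} => {({})P} => {({})}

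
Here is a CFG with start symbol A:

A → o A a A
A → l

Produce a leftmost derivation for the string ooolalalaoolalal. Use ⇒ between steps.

A ⇒ oAaA ⇒ ooAaAaA ⇒ oooAaAaAaA ⇒ ooolaAaAaA ⇒ ooolalaAaA ⇒ ooolalalaA ⇒ ooolalalaoAaA ⇒ ooolalalaooAaAaA ⇒ ooolalalaoolaAaA ⇒ ooolalalaoolalaA ⇒ ooolalalaoolalal

A ⇒ oAaA   [A → o A a A]
oAaA ⇒ ooAaAaA   [A → o A a A]
ooAaAaA ⇒ oooAaAaAaA   [A → o A a A]
oooAaAaAaA ⇒ ooolaAaAaA   [A → l]
ooolaAaAaA ⇒ ooolalaAaA   [A → l]
ooolalaAaA ⇒ ooolalalaA   [A → l]
ooolalalaA ⇒ ooolalalaoAaA   [A → o A a A]
ooolalalaoAaA ⇒ ooolalalaooAaAaA   [A → o A a A]
ooolalalaooAaAaA ⇒ ooolalalaoolaAaA   [A → l]
ooolalalaoolaAaA ⇒ ooolalalaoolalaA   [A → l]
ooolalalaoolalaA ⇒ ooolalalaoolalal   [A → l]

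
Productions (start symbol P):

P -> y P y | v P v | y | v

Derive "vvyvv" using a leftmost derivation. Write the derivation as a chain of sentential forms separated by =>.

P => vPv => vvPvv => vvyvv

P => vPv   [P -> v P v]
vPv => vvPvv   [P -> v P v]
vvPvv => vvyvv   [P -> y]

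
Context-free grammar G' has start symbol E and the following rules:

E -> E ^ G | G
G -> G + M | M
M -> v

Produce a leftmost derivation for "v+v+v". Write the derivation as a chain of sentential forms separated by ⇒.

E ⇒ G   [E -> G]
G ⇒ G+M   [G -> G + M]
G+M ⇒ G+M+M   [G -> G + M]
G+M+M ⇒ M+M+M   [G -> M]
M+M+M ⇒ v+M+M   [M -> v]
v+M+M ⇒ v+v+M   [M -> v]
v+v+M ⇒ v+v+v   [M -> v]

E ⇒ G ⇒ G+M ⇒ G+M+M ⇒ M+M+M ⇒ v+M+M ⇒ v+v+M ⇒ v+v+v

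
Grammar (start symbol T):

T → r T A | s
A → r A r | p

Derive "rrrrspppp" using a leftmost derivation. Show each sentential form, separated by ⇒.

T ⇒ rTA ⇒ rrTAA ⇒ rrrTAAA ⇒ rrrrTAAAA ⇒ rrrrsAAAA ⇒ rrrrspAAA ⇒ rrrrsppAA ⇒ rrrrspppA ⇒ rrrrspppp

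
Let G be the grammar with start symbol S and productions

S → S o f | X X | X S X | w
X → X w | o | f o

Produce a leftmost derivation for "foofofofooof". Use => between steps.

S => Sof => XSXof => foSXof => foXSXXof => fooSXXof => fooXXXXof => foofoXXXof => foofofoXXof => foofofofoXof => foofofofooof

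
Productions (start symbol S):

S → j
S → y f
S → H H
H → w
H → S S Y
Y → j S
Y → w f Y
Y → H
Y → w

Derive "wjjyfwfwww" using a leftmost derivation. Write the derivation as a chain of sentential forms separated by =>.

S=>HH=>wH=>wSSY=>wjSY=>wjHHY=>wjSSYHY=>wjjSYHY=>wjjyfYHY=>wjjyfwfYHY=>wjjyfwfwHY=>wjjyfwfwwY=>wjjyfwfwww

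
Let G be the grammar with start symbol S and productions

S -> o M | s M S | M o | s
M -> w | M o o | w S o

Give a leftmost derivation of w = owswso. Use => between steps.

S => oM => owSo => owsMSo => owswSo => owswso

S => oM   [S -> o M]
oM => owSo   [M -> w S o]
owSo => owsMSo   [S -> s M S]
owsMSo => owswSo   [M -> w]
owswSo => owswso   [S -> s]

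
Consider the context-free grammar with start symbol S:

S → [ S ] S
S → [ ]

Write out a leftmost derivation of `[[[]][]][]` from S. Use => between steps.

S => [S]S   [S → [ S ] S]
[S]S => [[S]S]S   [S → [ S ] S]
[[S]S]S => [[[]]S]S   [S → [ ]]
[[[]]S]S => [[[]][]]S   [S → [ ]]
[[[]][]]S => [[[]][]][]   [S → [ ]]

S=>[S]S=>[[S]S]S=>[[[]]S]S=>[[[]][]]S=>[[[]][]][]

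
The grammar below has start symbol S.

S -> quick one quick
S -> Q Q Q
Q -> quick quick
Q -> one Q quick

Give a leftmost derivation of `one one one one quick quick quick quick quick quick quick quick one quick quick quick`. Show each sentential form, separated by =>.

S => Q Q Q => one Q quick Q Q => one one Q quick quick Q Q => one one one Q quick quick quick Q Q => one one one one Q quick quick quick quick Q Q => one one one one quick quick quick quick quick quick Q Q => one one one one quick quick quick quick quick quick quick quick Q => one one one one quick quick quick quick quick quick quick quick one Q quick => one one one one quick quick quick quick quick quick quick quick one quick quick quick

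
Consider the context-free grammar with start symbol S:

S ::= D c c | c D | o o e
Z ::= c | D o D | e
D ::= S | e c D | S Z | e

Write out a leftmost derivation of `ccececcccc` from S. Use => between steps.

S => Dcc   [S ::= D c c]
Dcc => Scc   [D ::= S]
Scc => cDcc   [S ::= c D]
cDcc => cScc   [D ::= S]
cScc => ccDcc   [S ::= c D]
ccDcc => ccecDcc   [D ::= e c D]
ccecDcc => ccecSZcc   [D ::= S Z]
ccecSZcc => ccecDccZcc   [S ::= D c c]
ccecDccZcc => ccececcZcc   [D ::= e]
ccececcZcc => ccececcccc   [Z ::= c]

S=>Dcc=>Scc=>cDcc=>cScc=>ccDcc=>ccecDcc=>ccecSZcc=>ccecDccZcc=>ccececcZcc=>ccececcccc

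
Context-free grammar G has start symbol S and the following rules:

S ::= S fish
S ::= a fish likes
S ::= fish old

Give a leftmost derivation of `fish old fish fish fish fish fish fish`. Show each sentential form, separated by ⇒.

S ⇒ S fish   [S ::= S fish]
S fish ⇒ S fish fish   [S ::= S fish]
S fish fish ⇒ S fish fish fish   [S ::= S fish]
S fish fish fish ⇒ S fish fish fish fish   [S ::= S fish]
S fish fish fish fish ⇒ S fish fish fish fish fish   [S ::= S fish]
S fish fish fish fish fish ⇒ S fish fish fish fish fish fish   [S ::= S fish]
S fish fish fish fish fish fish ⇒ fish old fish fish fish fish fish fish   [S ::= fish old]

S ⇒ S fish ⇒ S fish fish ⇒ S fish fish fish ⇒ S fish fish fish fish ⇒ S fish fish fish fish fish ⇒ S fish fish fish fish fish fish ⇒ fish old fish fish fish fish fish fish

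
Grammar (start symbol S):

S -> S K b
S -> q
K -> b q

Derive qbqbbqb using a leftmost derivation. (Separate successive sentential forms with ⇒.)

S ⇒ SKb   [S -> S K b]
SKb ⇒ SKbKb   [S -> S K b]
SKbKb ⇒ qKbKb   [S -> q]
qKbKb ⇒ qbqbKb   [K -> b q]
qbqbKb ⇒ qbqbbqb   [K -> b q]

S ⇒ SKb ⇒ SKbKb ⇒ qKbKb ⇒ qbqbKb ⇒ qbqbbqb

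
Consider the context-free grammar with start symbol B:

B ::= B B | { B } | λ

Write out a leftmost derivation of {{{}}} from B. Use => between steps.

B=>{B}=>{{B}}=>{{{B}}}=>{{{}}}

B => {B}   [B ::= { B }]
{B} => {{B}}   [B ::= { B }]
{{B}} => {{{B}}}   [B ::= { B }]
{{{B}}} => {{{}}}   [B ::= λ]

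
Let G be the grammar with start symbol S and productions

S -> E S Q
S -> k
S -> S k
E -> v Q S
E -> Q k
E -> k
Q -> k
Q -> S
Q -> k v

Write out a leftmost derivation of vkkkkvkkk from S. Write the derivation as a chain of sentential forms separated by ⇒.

S ⇒ Sk ⇒ ESQk ⇒ vQSSQk ⇒ vkSSQk ⇒ vkESQSQk ⇒ vkkSQSQk ⇒ vkkkQSQk ⇒ vkkkkvSQk ⇒ vkkkkvkQk ⇒ vkkkkvkkk

S ⇒ Sk   [S -> S k]
Sk ⇒ ESQk   [S -> E S Q]
ESQk ⇒ vQSSQk   [E -> v Q S]
vQSSQk ⇒ vkSSQk   [Q -> k]
vkSSQk ⇒ vkESQSQk   [S -> E S Q]
vkESQSQk ⇒ vkkSQSQk   [E -> k]
vkkSQSQk ⇒ vkkkQSQk   [S -> k]
vkkkQSQk ⇒ vkkkkvSQk   [Q -> k v]
vkkkkvSQk ⇒ vkkkkvkQk   [S -> k]
vkkkkvkQk ⇒ vkkkkvkkk   [Q -> k]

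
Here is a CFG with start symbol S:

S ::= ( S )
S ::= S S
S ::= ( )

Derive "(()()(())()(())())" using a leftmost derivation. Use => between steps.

S=>(S)=>(SS)=>(()S)=>(()SS)=>(()()S)=>(()()SS)=>(()()SSS)=>(()()(S)SS)=>(()()(())SS)=>(()()(())SSS)=>(()()(())()SS)=>(()()(())()(S)S)=>(()()(())()(())S)=>(()()(())()(())())

S => (S)   [S ::= ( S )]
(S) => (SS)   [S ::= S S]
(SS) => (()S)   [S ::= ( )]
(()S) => (()SS)   [S ::= S S]
(()SS) => (()()S)   [S ::= ( )]
(()()S) => (()()SS)   [S ::= S S]
(()()SS) => (()()SSS)   [S ::= S S]
(()()SSS) => (()()(S)SS)   [S ::= ( S )]
(()()(S)SS) => (()()(())SS)   [S ::= ( )]
(()()(())SS) => (()()(())SSS)   [S ::= S S]
(()()(())SSS) => (()()(())()SS)   [S ::= ( )]
(()()(())()SS) => (()()(())()(S)S)   [S ::= ( S )]
(()()(())()(S)S) => (()()(())()(())S)   [S ::= ( )]
(()()(())()(())S) => (()()(())()(())())   [S ::= ( )]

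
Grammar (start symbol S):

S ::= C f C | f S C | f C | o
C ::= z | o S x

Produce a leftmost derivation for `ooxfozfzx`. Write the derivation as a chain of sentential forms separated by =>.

S => CfC   [S ::= C f C]
CfC => oSxfC   [C ::= o S x]
oSxfC => ooxfC   [S ::= o]
ooxfC => ooxfoSx   [C ::= o S x]
ooxfoSx => ooxfoCfCx   [S ::= C f C]
ooxfoCfCx => ooxfozfCx   [C ::= z]
ooxfozfCx => ooxfozfzx   [C ::= z]

S=>CfC=>oSxfC=>ooxfC=>ooxfoSx=>ooxfoCfCx=>ooxfozfCx=>ooxfozfzx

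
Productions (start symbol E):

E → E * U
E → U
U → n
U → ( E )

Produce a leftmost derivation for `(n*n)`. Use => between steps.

E=>U=>(E)=>(E*U)=>(U*U)=>(n*U)=>(n*n)

E => U   [E → U]
U => (E)   [U → ( E )]
(E) => (E*U)   [E → E * U]
(E*U) => (U*U)   [E → U]
(U*U) => (n*U)   [U → n]
(n*U) => (n*n)   [U → n]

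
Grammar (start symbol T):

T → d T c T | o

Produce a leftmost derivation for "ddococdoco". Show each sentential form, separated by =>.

T => dTcT   [T → d T c T]
dTcT => ddTcTcT   [T → d T c T]
ddTcTcT => ddocTcT   [T → o]
ddocTcT => ddococT   [T → o]
ddococT => ddococdTcT   [T → d T c T]
ddococdTcT => ddococdocT   [T → o]
ddococdocT => ddococdoco   [T → o]

T => dTcT => ddTcTcT => ddocTcT => ddococT => ddococdTcT => ddococdocT => ddococdoco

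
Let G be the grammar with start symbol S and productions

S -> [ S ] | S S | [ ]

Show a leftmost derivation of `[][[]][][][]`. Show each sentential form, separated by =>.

S=>SS=>SSS=>[]SS=>[]SSS=>[]SSSS=>[][S]SSS=>[][[]]SSS=>[][[]][]SS=>[][[]][][]S=>[][[]][][][]

S => SS   [S -> S S]
SS => SSS   [S -> S S]
SSS => []SS   [S -> [ ]]
[]SS => []SSS   [S -> S S]
[]SSS => []SSSS   [S -> S S]
[]SSSS => [][S]SSS   [S -> [ S ]]
[][S]SSS => [][[]]SSS   [S -> [ ]]
[][[]]SSS => [][[]][]SS   [S -> [ ]]
[][[]][]SS => [][[]][][]S   [S -> [ ]]
[][[]][][]S => [][[]][][][]   [S -> [ ]]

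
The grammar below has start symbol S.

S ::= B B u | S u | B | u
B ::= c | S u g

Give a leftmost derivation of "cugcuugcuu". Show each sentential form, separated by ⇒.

S ⇒ Su ⇒ BBuu ⇒ SugBuu ⇒ BBuugBuu ⇒ SugBuugBuu ⇒ BugBuugBuu ⇒ cugBuugBuu ⇒ cugcuugBuu ⇒ cugcuugcuu

S ⇒ Su   [S ::= S u]
Su ⇒ BBuu   [S ::= B B u]
BBuu ⇒ SugBuu   [B ::= S u g]
SugBuu ⇒ BBuugBuu   [S ::= B B u]
BBuugBuu ⇒ SugBuugBuu   [B ::= S u g]
SugBuugBuu ⇒ BugBuugBuu   [S ::= B]
BugBuugBuu ⇒ cugBuugBuu   [B ::= c]
cugBuugBuu ⇒ cugcuugBuu   [B ::= c]
cugcuugBuu ⇒ cugcuugcuu   [B ::= c]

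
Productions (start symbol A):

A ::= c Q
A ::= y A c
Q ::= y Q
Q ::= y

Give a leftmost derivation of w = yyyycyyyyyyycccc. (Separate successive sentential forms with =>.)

A => yAc => yyAcc => yyyAccc => yyyyAcccc => yyyycQcccc => yyyycyQcccc => yyyycyyQcccc => yyyycyyyQcccc => yyyycyyyyQcccc => yyyycyyyyyQcccc => yyyycyyyyyyQcccc => yyyycyyyyyyycccc

A => yAc   [A ::= y A c]
yAc => yyAcc   [A ::= y A c]
yyAcc => yyyAccc   [A ::= y A c]
yyyAccc => yyyyAcccc   [A ::= y A c]
yyyyAcccc => yyyycQcccc   [A ::= c Q]
yyyycQcccc => yyyycyQcccc   [Q ::= y Q]
yyyycyQcccc => yyyycyyQcccc   [Q ::= y Q]
yyyycyyQcccc => yyyycyyyQcccc   [Q ::= y Q]
yyyycyyyQcccc => yyyycyyyyQcccc   [Q ::= y Q]
yyyycyyyyQcccc => yyyycyyyyyQcccc   [Q ::= y Q]
yyyycyyyyyQcccc => yyyycyyyyyyQcccc   [Q ::= y Q]
yyyycyyyyyyQcccc => yyyycyyyyyyycccc   [Q ::= y]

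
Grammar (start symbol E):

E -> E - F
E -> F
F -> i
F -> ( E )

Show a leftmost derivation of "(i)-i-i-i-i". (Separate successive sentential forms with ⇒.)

E ⇒ E-F ⇒ E-F-F ⇒ E-F-F-F ⇒ E-F-F-F-F ⇒ F-F-F-F-F ⇒ (E)-F-F-F-F ⇒ (F)-F-F-F-F ⇒ (i)-F-F-F-F ⇒ (i)-i-F-F-F ⇒ (i)-i-i-F-F ⇒ (i)-i-i-i-F ⇒ (i)-i-i-i-i

E ⇒ E-F   [E -> E - F]
E-F ⇒ E-F-F   [E -> E - F]
E-F-F ⇒ E-F-F-F   [E -> E - F]
E-F-F-F ⇒ E-F-F-F-F   [E -> E - F]
E-F-F-F-F ⇒ F-F-F-F-F   [E -> F]
F-F-F-F-F ⇒ (E)-F-F-F-F   [F -> ( E )]
(E)-F-F-F-F ⇒ (F)-F-F-F-F   [E -> F]
(F)-F-F-F-F ⇒ (i)-F-F-F-F   [F -> i]
(i)-F-F-F-F ⇒ (i)-i-F-F-F   [F -> i]
(i)-i-F-F-F ⇒ (i)-i-i-F-F   [F -> i]
(i)-i-i-F-F ⇒ (i)-i-i-i-F   [F -> i]
(i)-i-i-i-F ⇒ (i)-i-i-i-i   [F -> i]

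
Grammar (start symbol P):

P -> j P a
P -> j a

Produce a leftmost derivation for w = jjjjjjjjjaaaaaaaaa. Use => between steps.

P => jPa => jjPaa => jjjPaaa => jjjjPaaaa => jjjjjPaaaaa => jjjjjjPaaaaaa => jjjjjjjPaaaaaaa => jjjjjjjjPaaaaaaaa => jjjjjjjjjaaaaaaaaa

P => jPa   [P -> j P a]
jPa => jjPaa   [P -> j P a]
jjPaa => jjjPaaa   [P -> j P a]
jjjPaaa => jjjjPaaaa   [P -> j P a]
jjjjPaaaa => jjjjjPaaaaa   [P -> j P a]
jjjjjPaaaaa => jjjjjjPaaaaaa   [P -> j P a]
jjjjjjPaaaaaa => jjjjjjjPaaaaaaa   [P -> j P a]
jjjjjjjPaaaaaaa => jjjjjjjjPaaaaaaaa   [P -> j P a]
jjjjjjjjPaaaaaaaa => jjjjjjjjjaaaaaaaaa   [P -> j a]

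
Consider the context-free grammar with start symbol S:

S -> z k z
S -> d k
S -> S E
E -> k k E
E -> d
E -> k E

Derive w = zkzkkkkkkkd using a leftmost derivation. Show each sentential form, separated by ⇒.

S ⇒ SE   [S -> S E]
SE ⇒ zkzE   [S -> z k z]
zkzE ⇒ zkzkE   [E -> k E]
zkzkE ⇒ zkzkkkE   [E -> k k E]
zkzkkkE ⇒ zkzkkkkE   [E -> k E]
zkzkkkkE ⇒ zkzkkkkkkE   [E -> k k E]
zkzkkkkkkE ⇒ zkzkkkkkkkE   [E -> k E]
zkzkkkkkkkE ⇒ zkzkkkkkkkd   [E -> d]

S⇒SE⇒zkzE⇒zkzkE⇒zkzkkkE⇒zkzkkkkE⇒zkzkkkkkkE⇒zkzkkkkkkkE⇒zkzkkkkkkkd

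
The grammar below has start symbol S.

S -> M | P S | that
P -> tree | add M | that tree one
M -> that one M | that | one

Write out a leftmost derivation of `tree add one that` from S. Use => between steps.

S => P S   [S -> P S]
P S => tree S   [P -> tree]
tree S => tree P S   [S -> P S]
tree P S => tree add M S   [P -> add M]
tree add M S => tree add one S   [M -> one]
tree add one S => tree add one that   [S -> that]

S => P S => tree S => tree P S => tree add M S => tree add one S => tree add one that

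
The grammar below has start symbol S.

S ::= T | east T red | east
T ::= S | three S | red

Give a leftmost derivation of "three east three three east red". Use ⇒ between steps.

S ⇒ T   [S ::= T]
T ⇒ three S   [T ::= three S]
three S ⇒ three east T red   [S ::= east T red]
three east T red ⇒ three east three S red   [T ::= three S]
three east three S red ⇒ three east three T red   [S ::= T]
three east three T red ⇒ three east three three S red   [T ::= three S]
three east three three S red ⇒ three east three three east red   [S ::= east]

S ⇒ T ⇒ three S ⇒ three east T red ⇒ three east three S red ⇒ three east three T red ⇒ three east three three S red ⇒ three east three three east red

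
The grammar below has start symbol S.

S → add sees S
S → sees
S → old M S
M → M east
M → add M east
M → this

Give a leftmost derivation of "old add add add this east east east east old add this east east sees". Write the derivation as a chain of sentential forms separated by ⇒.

S ⇒ old M S   [S → old M S]
old M S ⇒ old add M east S   [M → add M east]
old add M east S ⇒ old add add M east east S   [M → add M east]
old add add M east east S ⇒ old add add add M east east east S   [M → add M east]
old add add add M east east east S ⇒ old add add add M east east east east S   [M → M east]
old add add add M east east east east S ⇒ old add add add this east east east east S   [M → this]
old add add add this east east east east S ⇒ old add add add this east east east east old M S   [S → old M S]
old add add add this east east east east old M S ⇒ old add add add this east east east east old add M east S   [M → add M east]
old add add add this east east east east old add M east S ⇒ old add add add this east east east east old add M east east S   [M → M east]
old add add add this east east east east old add M east east S ⇒ old add add add this east east east east old add this east east S   [M → this]
old add add add this east east east east old add this east east S ⇒ old add add add this east east east east old add this east east sees   [S → sees]

S ⇒ old M S ⇒ old add M east S ⇒ old add add M east east S ⇒ old add add add M east east east S ⇒ old add add add M east east east east S ⇒ old add add add this east east east east S ⇒ old add add add this east east east east old M S ⇒ old add add add this east east east east old add M east S ⇒ old add add add this east east east east old add M east east S ⇒ old add add add this east east east east old add this east east S ⇒ old add add add this east east east east old add this east east sees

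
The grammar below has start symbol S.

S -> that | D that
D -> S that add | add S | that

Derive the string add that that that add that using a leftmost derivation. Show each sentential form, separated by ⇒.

S ⇒ D that ⇒ S that add that ⇒ D that that add that ⇒ add S that that add that ⇒ add that that that add that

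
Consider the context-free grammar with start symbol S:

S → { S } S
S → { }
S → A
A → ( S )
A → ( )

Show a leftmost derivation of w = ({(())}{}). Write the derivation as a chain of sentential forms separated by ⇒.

S ⇒ A ⇒ (S) ⇒ ({S}S) ⇒ ({A}S) ⇒ ({(S)}S) ⇒ ({(A)}S) ⇒ ({(())}S) ⇒ ({(())}{})

S ⇒ A   [S → A]
A ⇒ (S)   [A → ( S )]
(S) ⇒ ({S}S)   [S → { S } S]
({S}S) ⇒ ({A}S)   [S → A]
({A}S) ⇒ ({(S)}S)   [A → ( S )]
({(S)}S) ⇒ ({(A)}S)   [S → A]
({(A)}S) ⇒ ({(())}S)   [A → ( )]
({(())}S) ⇒ ({(())}{})   [S → { }]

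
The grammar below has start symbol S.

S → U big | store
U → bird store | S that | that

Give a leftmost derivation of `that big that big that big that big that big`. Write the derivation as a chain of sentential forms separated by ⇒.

S ⇒ U big ⇒ S that big ⇒ U big that big ⇒ S that big that big ⇒ U big that big that big ⇒ S that big that big that big ⇒ U big that big that big that big ⇒ S that big that big that big that big ⇒ U big that big that big that big that big ⇒ that big that big that big that big that big

S ⇒ U big   [S → U big]
U big ⇒ S that big   [U → S that]
S that big ⇒ U big that big   [S → U big]
U big that big ⇒ S that big that big   [U → S that]
S that big that big ⇒ U big that big that big   [S → U big]
U big that big that big ⇒ S that big that big that big   [U → S that]
S that big that big that big ⇒ U big that big that big that big   [S → U big]
U big that big that big that big ⇒ S that big that big that big that big   [U → S that]
S that big that big that big that big ⇒ U big that big that big that big that big   [S → U big]
U big that big that big that big that big ⇒ that big that big that big that big that big   [U → that]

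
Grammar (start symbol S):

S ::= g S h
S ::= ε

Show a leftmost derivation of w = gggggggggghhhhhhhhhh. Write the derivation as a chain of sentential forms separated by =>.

S => gSh => ggShh => gggShhh => ggggShhhh => gggggShhhhh => ggggggShhhhhh => gggggggShhhhhhh => ggggggggShhhhhhhh => gggggggggShhhhhhhhh => ggggggggggShhhhhhhhhh => gggggggggghhhhhhhhhh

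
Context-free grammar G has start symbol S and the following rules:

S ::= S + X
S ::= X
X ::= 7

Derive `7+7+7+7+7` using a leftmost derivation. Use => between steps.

S => S+X => S+X+X => S+X+X+X => S+X+X+X+X => X+X+X+X+X => 7+X+X+X+X => 7+7+X+X+X => 7+7+7+X+X => 7+7+7+7+X => 7+7+7+7+7

S => S+X   [S ::= S + X]
S+X => S+X+X   [S ::= S + X]
S+X+X => S+X+X+X   [S ::= S + X]
S+X+X+X => S+X+X+X+X   [S ::= S + X]
S+X+X+X+X => X+X+X+X+X   [S ::= X]
X+X+X+X+X => 7+X+X+X+X   [X ::= 7]
7+X+X+X+X => 7+7+X+X+X   [X ::= 7]
7+7+X+X+X => 7+7+7+X+X   [X ::= 7]
7+7+7+X+X => 7+7+7+7+X   [X ::= 7]
7+7+7+7+X => 7+7+7+7+7   [X ::= 7]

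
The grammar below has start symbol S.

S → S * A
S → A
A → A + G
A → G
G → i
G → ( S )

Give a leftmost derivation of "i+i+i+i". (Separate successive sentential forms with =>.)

S=>A=>A+G=>A+G+G=>A+G+G+G=>G+G+G+G=>i+G+G+G=>i+i+G+G=>i+i+i+G=>i+i+i+i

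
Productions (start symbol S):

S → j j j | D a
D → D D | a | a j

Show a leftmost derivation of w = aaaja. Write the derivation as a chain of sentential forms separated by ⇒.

S ⇒ Da ⇒ DDa ⇒ DDDa ⇒ aDDa ⇒ aaDa ⇒ aaaja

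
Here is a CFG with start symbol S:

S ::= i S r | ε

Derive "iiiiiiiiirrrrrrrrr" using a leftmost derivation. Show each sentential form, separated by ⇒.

S ⇒ iSr ⇒ iiSrr ⇒ iiiSrrr ⇒ iiiiSrrrr ⇒ iiiiiSrrrrr ⇒ iiiiiiSrrrrrr ⇒ iiiiiiiSrrrrrrr ⇒ iiiiiiiiSrrrrrrrr ⇒ iiiiiiiiiSrrrrrrrrr ⇒ iiiiiiiiirrrrrrrrr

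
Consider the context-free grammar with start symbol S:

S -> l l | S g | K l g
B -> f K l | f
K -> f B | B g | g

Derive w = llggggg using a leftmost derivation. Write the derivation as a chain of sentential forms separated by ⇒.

S ⇒ Sg   [S -> S g]
Sg ⇒ Sgg   [S -> S g]
Sgg ⇒ Sggg   [S -> S g]
Sggg ⇒ Sgggg   [S -> S g]
Sgggg ⇒ Sggggg   [S -> S g]
Sggggg ⇒ llggggg   [S -> l l]

S⇒Sg⇒Sgg⇒Sggg⇒Sgggg⇒Sggggg⇒llggggg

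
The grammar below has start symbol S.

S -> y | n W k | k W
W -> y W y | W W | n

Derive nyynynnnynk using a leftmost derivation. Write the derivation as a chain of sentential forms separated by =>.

S => nWk => nWWk => nyWyWk => nyWWyWk => nyWWWyWk => nyWWWWyWk => nyyWyWWWyWk => nyynyWWWyWk => nyynynWWyWk => nyynynnWyWk => nyynynnnyWk => nyynynnnynk

S => nWk   [S -> n W k]
nWk => nWWk   [W -> W W]
nWWk => nyWyWk   [W -> y W y]
nyWyWk => nyWWyWk   [W -> W W]
nyWWyWk => nyWWWyWk   [W -> W W]
nyWWWyWk => nyWWWWyWk   [W -> W W]
nyWWWWyWk => nyyWyWWWyWk   [W -> y W y]
nyyWyWWWyWk => nyynyWWWyWk   [W -> n]
nyynyWWWyWk => nyynynWWyWk   [W -> n]
nyynynWWyWk => nyynynnWyWk   [W -> n]
nyynynnWyWk => nyynynnnyWk   [W -> n]
nyynynnnyWk => nyynynnnynk   [W -> n]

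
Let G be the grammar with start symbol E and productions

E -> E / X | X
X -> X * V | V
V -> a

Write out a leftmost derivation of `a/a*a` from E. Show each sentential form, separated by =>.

E => E/X   [E -> E / X]
E/X => X/X   [E -> X]
X/X => V/X   [X -> V]
V/X => a/X   [V -> a]
a/X => a/X*V   [X -> X * V]
a/X*V => a/V*V   [X -> V]
a/V*V => a/a*V   [V -> a]
a/a*V => a/a*a   [V -> a]

E => E/X => X/X => V/X => a/X => a/X*V => a/V*V => a/a*V => a/a*a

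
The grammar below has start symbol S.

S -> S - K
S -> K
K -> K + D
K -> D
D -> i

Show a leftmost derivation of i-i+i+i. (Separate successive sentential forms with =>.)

S => S-K   [S -> S - K]
S-K => K-K   [S -> K]
K-K => D-K   [K -> D]
D-K => i-K   [D -> i]
i-K => i-K+D   [K -> K + D]
i-K+D => i-K+D+D   [K -> K + D]
i-K+D+D => i-D+D+D   [K -> D]
i-D+D+D => i-i+D+D   [D -> i]
i-i+D+D => i-i+i+D   [D -> i]
i-i+i+D => i-i+i+i   [D -> i]

S => S-K => K-K => D-K => i-K => i-K+D => i-K+D+D => i-D+D+D => i-i+D+D => i-i+i+D => i-i+i+i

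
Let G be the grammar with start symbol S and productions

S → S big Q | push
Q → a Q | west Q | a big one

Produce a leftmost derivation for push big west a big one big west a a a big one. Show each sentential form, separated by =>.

S => S big Q   [S → S big Q]
S big Q => S big Q big Q   [S → S big Q]
S big Q big Q => push big Q big Q   [S → push]
push big Q big Q => push big west Q big Q   [Q → west Q]
push big west Q big Q => push big west a big one big Q   [Q → a big one]
push big west a big one big Q => push big west a big one big west Q   [Q → west Q]
push big west a big one big west Q => push big west a big one big west a Q   [Q → a Q]
push big west a big one big west a Q => push big west a big one big west a a Q   [Q → a Q]
push big west a big one big west a a Q => push big west a big one big west a a a big one   [Q → a big one]

S => S big Q => S big Q big Q => push big Q big Q => push big west Q big Q => push big west a big one big Q => push big west a big one big west Q => push big west a big one big west a Q => push big west a big one big west a a Q => push big west a big one big west a a a big one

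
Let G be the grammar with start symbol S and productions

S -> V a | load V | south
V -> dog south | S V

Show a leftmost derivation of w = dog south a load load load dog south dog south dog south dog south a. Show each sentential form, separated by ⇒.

S ⇒ V a ⇒ S V a ⇒ V a V a ⇒ dog south a V a ⇒ dog south a S V a ⇒ dog south a load V V a ⇒ dog south a load S V V a ⇒ dog south a load load V V V a ⇒ dog south a load load S V V V a ⇒ dog south a load load load V V V V a ⇒ dog south a load load load dog south V V V a ⇒ dog south a load load load dog south dog south V V a ⇒ dog south a load load load dog south dog south dog south V a ⇒ dog south a load load load dog south dog south dog south dog south a

S ⇒ V a   [S -> V a]
V a ⇒ S V a   [V -> S V]
S V a ⇒ V a V a   [S -> V a]
V a V a ⇒ dog south a V a   [V -> dog south]
dog south a V a ⇒ dog south a S V a   [V -> S V]
dog south a S V a ⇒ dog south a load V V a   [S -> load V]
dog south a load V V a ⇒ dog south a load S V V a   [V -> S V]
dog south a load S V V a ⇒ dog south a load load V V V a   [S -> load V]
dog south a load load V V V a ⇒ dog south a load load S V V V a   [V -> S V]
dog south a load load S V V V a ⇒ dog south a load load load V V V V a   [S -> load V]
dog south a load load load V V V V a ⇒ dog south a load load load dog south V V V a   [V -> dog south]
dog south a load load load dog south V V V a ⇒ dog south a load load load dog south dog south V V a   [V -> dog south]
dog south a load load load dog south dog south V V a ⇒ dog south a load load load dog south dog south dog south V a   [V -> dog south]
dog south a load load load dog south dog south dog south V a ⇒ dog south a load load load dog south dog south dog south dog south a   [V -> dog south]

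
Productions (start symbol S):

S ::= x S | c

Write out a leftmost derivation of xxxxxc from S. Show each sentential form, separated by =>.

S => xS   [S ::= x S]
xS => xxS   [S ::= x S]
xxS => xxxS   [S ::= x S]
xxxS => xxxxS   [S ::= x S]
xxxxS => xxxxxS   [S ::= x S]
xxxxxS => xxxxxc   [S ::= c]

S => xS => xxS => xxxS => xxxxS => xxxxxS => xxxxxc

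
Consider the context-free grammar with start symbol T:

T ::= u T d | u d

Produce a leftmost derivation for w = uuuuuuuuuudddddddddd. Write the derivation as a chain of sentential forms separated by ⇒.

T ⇒ uTd   [T ::= u T d]
uTd ⇒ uuTdd   [T ::= u T d]
uuTdd ⇒ uuuTddd   [T ::= u T d]
uuuTddd ⇒ uuuuTdddd   [T ::= u T d]
uuuuTdddd ⇒ uuuuuTddddd   [T ::= u T d]
uuuuuTddddd ⇒ uuuuuuTdddddd   [T ::= u T d]
uuuuuuTdddddd ⇒ uuuuuuuTddddddd   [T ::= u T d]
uuuuuuuTddddddd ⇒ uuuuuuuuTdddddddd   [T ::= u T d]
uuuuuuuuTdddddddd ⇒ uuuuuuuuuTddddddddd   [T ::= u T d]
uuuuuuuuuTddddddddd ⇒ uuuuuuuuuudddddddddd   [T ::= u d]

T ⇒ uTd ⇒ uuTdd ⇒ uuuTddd ⇒ uuuuTdddd ⇒ uuuuuTddddd ⇒ uuuuuuTdddddd ⇒ uuuuuuuTddddddd ⇒ uuuuuuuuTdddddddd ⇒ uuuuuuuuuTddddddddd ⇒ uuuuuuuuuudddddddddd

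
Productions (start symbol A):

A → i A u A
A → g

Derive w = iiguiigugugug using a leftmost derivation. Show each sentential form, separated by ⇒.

A ⇒ iAuA ⇒ iiAuAuA ⇒ iiguAuA ⇒ iiguiAuAuA ⇒ iiguiiAuAuAuA ⇒ iiguiiguAuAuA ⇒ iiguiiguguAuA ⇒ iiguiiguguguA ⇒ iiguiigugugug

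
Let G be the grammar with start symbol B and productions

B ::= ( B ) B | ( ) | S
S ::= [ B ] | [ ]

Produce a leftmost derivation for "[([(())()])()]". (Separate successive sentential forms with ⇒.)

B ⇒ S ⇒ [B] ⇒ [(B)B] ⇒ [(S)B] ⇒ [([B])B] ⇒ [([(B)B])B] ⇒ [([(())B])B] ⇒ [([(())()])B] ⇒ [([(())()])()]

B ⇒ S   [B ::= S]
S ⇒ [B]   [S ::= [ B ]]
[B] ⇒ [(B)B]   [B ::= ( B ) B]
[(B)B] ⇒ [(S)B]   [B ::= S]
[(S)B] ⇒ [([B])B]   [S ::= [ B ]]
[([B])B] ⇒ [([(B)B])B]   [B ::= ( B ) B]
[([(B)B])B] ⇒ [([(())B])B]   [B ::= ( )]
[([(())B])B] ⇒ [([(())()])B]   [B ::= ( )]
[([(())()])B] ⇒ [([(())()])()]   [B ::= ( )]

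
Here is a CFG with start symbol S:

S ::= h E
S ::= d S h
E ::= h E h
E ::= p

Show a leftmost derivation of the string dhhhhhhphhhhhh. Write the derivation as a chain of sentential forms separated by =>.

S=>dSh=>dhEh=>dhhEhh=>dhhhEhhh=>dhhhhEhhhh=>dhhhhhEhhhhh=>dhhhhhhEhhhhhh=>dhhhhhhphhhhhh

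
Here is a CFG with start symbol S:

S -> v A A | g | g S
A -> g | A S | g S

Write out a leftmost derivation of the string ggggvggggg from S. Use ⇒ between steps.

S⇒gS⇒ggS⇒gggS⇒ggggS⇒ggggvAA⇒ggggvASA⇒ggggvASSA⇒ggggvgSSSA⇒ggggvggSSA⇒ggggvgggSA⇒ggggvggggA⇒ggggvggggg

S ⇒ gS   [S -> g S]
gS ⇒ ggS   [S -> g S]
ggS ⇒ gggS   [S -> g S]
gggS ⇒ ggggS   [S -> g S]
ggggS ⇒ ggggvAA   [S -> v A A]
ggggvAA ⇒ ggggvASA   [A -> A S]
ggggvASA ⇒ ggggvASSA   [A -> A S]
ggggvASSA ⇒ ggggvgSSSA   [A -> g S]
ggggvgSSSA ⇒ ggggvggSSA   [S -> g]
ggggvggSSA ⇒ ggggvgggSA   [S -> g]
ggggvgggSA ⇒ ggggvggggA   [S -> g]
ggggvggggA ⇒ ggggvggggg   [A -> g]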